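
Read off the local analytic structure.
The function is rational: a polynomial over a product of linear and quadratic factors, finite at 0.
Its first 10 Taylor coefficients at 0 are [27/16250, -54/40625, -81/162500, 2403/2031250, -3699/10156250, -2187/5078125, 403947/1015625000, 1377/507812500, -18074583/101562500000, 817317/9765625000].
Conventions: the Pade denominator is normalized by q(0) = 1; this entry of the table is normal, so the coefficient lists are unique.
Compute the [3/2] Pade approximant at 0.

Taylor coefficients needed (read off): a_0 = 27/16250, a_1 = -54/40625, a_2 = -81/162500, a_3 = 2403/2031250, a_4 = -3699/10156250, a_5 = -2187/5078125.
Write the denominator as Q(r) = 1 + q1*r + q2*r^2. Requiring Q*f - P = O(r^6) with deg P <= 3 kills the coefficients of r^4..r^5 in Q*f:
  r^4: a_4 + q1*a_3 + q2*a_2 = 0, i.e. -3699/10156250 + (2403/2031250)*q1 + (-81/162500)*q2 = 0.
  r^5: a_5 + q1*a_4 + q2*a_3 = 0, i.e. -2187/5078125 + (-3699/10156250)*q1 + (2403/2031250)*q2 = 0.
Solving this linear system: q1 = 36536/68935, q2 = 181718/344675.
The numerator is Q*f truncated at degree 3: P0 = a_0 = 27/16250; P1 = a_1 + q1*a_0 = -251262/560096875; P2 = a_2 + q1*a_1 + q2*a_0 = -3662739/11201937500; P3 = a_3 + q1*a_2 + q2*a_1 = 359181/1647343750.

The Pade approximant has numerator coefficients [27/16250, -251262/560096875, -3662739/11201937500, 359181/1647343750]; denominator coefficients [1, 36536/68935, 181718/344675].


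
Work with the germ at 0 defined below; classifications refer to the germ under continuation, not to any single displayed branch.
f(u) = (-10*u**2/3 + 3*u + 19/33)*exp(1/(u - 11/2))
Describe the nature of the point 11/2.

The point is an essential singularity.

The exponent 1/(u - (11/2)) has a pole at 11/2, so exp(1/(u - (11/2))) takes every nonzero value near it: an essential singularity (not a pole of any order).


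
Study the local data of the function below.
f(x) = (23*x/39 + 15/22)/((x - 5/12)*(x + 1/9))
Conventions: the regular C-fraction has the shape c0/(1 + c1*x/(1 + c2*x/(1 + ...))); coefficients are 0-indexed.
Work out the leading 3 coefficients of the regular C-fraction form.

Taylor coefficients (expand at 0): a_0 = -162/11, a_1 = 1098/13, a_2 = -626022/715.
c0 = a_0 = -162/11. Peel one level at a time: if S = 1 + c*x/S' with S'(0) = 1, then c is the x-coefficient of S and S' = c*x/(S - 1).
S_1 = c0/f = 1 + (671/117)*x + (-1817938/68445)*x^2 + ...; c1 = 671/117.
S_2 = c1*x/(S_1 - 1) = 1 + (1817938/392535)*x + ...; c2 = 1817938/392535.

The regular C-fraction coefficients are [-162/11, 671/117, 1817938/392535].


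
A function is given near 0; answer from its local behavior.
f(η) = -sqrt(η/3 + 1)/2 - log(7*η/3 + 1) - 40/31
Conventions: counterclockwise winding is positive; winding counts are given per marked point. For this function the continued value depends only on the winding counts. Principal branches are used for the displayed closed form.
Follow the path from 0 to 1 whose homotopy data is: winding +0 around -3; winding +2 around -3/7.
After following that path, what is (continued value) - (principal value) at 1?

The rational part is single-valued and drops out of the difference; each branch term changes only by its own monodromy.
(-1/2)*sqrt(1 - η/(-3)): winding +0 is even, the square root returns to the same sheet, contribution 0.
(-1)*log(1 - η/(-3/7)): each positive loop around -3/7 adds 2*pi*i to the log, so winding +2 contributes (-1)*(2)*2*pi*i = -(4)*pi*i.
Summing the contributions at η = 1 gives -(4)*pi*i.

Continued minus principal equals -(4)*pi*i.


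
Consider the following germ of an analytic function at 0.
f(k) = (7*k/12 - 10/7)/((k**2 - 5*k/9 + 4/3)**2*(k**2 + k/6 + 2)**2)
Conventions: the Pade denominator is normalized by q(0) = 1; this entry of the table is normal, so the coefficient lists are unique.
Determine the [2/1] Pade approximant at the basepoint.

The Pade approximant has numerator coefficients [-45/224, 33843/764288, 6124703/12228608]; denominator coefficients [1, -3267/6824].

Taylor coefficients needed (expand at 0): a_0 = -45/224, a_1 = -93/1792, a_2 = 853/1792, a_3 = 3267/14336.
Write the denominator as Q(k) = 1 + q1*k. Requiring Q*f - P = O(k^4) with deg P <= 2 kills the coefficients of k^3..k^3 in Q*f:
  k^3: a_3 + q1*a_2 = 0, i.e. 3267/14336 + (853/1792)*q1 = 0.
Solving this linear system: q1 = -3267/6824.
The numerator is Q*f truncated at degree 2: P0 = a_0 = -45/224; P1 = a_1 + q1*a_0 = 33843/764288; P2 = a_2 + q1*a_1 = 6124703/12228608.


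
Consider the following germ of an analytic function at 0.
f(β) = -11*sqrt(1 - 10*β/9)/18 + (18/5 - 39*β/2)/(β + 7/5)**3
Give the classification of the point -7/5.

The denominator factor β + 7/5 vanishes at -7/5 and appears to the power 3; the numerator there equals 309/10, nonzero, and no other factor vanishes.
The branch terms are analytic at this point.
Hence a pole whose order is the multiplicity, 3.

The point is a pole of order 3.


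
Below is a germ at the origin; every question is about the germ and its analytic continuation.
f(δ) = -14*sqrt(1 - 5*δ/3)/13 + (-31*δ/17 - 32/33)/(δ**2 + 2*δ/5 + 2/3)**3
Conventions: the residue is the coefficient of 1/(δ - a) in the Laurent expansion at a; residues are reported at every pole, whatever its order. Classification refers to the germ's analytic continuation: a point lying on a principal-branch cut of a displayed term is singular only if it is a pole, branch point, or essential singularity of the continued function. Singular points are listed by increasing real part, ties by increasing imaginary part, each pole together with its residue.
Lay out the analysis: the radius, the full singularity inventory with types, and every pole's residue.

Radius of convergence at 0: 3/5.
At (-1/5) - ((1/15)*sqrt(141))*i: a pole of order 3; residue -((9545625/310638416)*sqrt(141))*i.
At (-1/5) + ((1/15)*sqrt(141))*i: a pole of order 3; residue ((9545625/310638416)*sqrt(141))*i.
At 3/5: an algebraic (square-root) branch point.

Denominator factor (δ**2 + 2*δ/5 + 2/3)^3: discriminant -188/75, complex-conjugate roots (-1/5) + ((1/15)*sqrt(141))*i and (-1/5) - ((1/15)*sqrt(141))*i; poles of order 3, moduli (1/3)*sqrt(6) and (1/3)*sqrt(6).
Branch term (-14/13)*sqrt(1 - δ/(3/5)): its argument vanishes at δ = 3/5, a square-root branch point, modulus 3/5.
The radius of convergence is the smallest modulus among the singular points: 3/5.
The branch term is analytic at (-1/5) - ((1/15)*sqrt(141))*i and contributes nothing to the residue; only the rational part matters.
The factor δ**2 + 2*δ/5 + 2/3 splits as (δ - a)(δ - a') with a = (-1/5) - ((1/15)*sqrt(141))*i, a' = (-1/5) + ((1/15)*sqrt(141))*i. At the order-3 pole a set g(δ) = (δ - a)^3*(rational part) = [-31*δ/17 - 32/33] / (δ - a')^3.
Order-3 pole: residue = g''(a)/2; g''((-1/5) - ((1/15)*sqrt(141))*i) = -((9545625/155319208)*sqrt(141))*i, so the residue is -((9545625/310638416)*sqrt(141))*i.
The branch term is analytic at (-1/5) + ((1/15)*sqrt(141))*i and contributes nothing to the residue; only the rational part matters.
The factor δ**2 + 2*δ/5 + 2/3 splits as (δ - a)(δ - a') with a = (-1/5) + ((1/15)*sqrt(141))*i, a' = (-1/5) - ((1/15)*sqrt(141))*i. At the order-3 pole a set g(δ) = (δ - a)^3*(rational part) = [-31*δ/17 - 32/33] / (δ - a')^3.
Order-3 pole: residue = g''(a)/2; g''((-1/5) + ((1/15)*sqrt(141))*i) = ((9545625/155319208)*sqrt(141))*i, so the residue is ((9545625/310638416)*sqrt(141))*i.
List the singular points by increasing real part (a conjugate pair: the negative imaginary part first).


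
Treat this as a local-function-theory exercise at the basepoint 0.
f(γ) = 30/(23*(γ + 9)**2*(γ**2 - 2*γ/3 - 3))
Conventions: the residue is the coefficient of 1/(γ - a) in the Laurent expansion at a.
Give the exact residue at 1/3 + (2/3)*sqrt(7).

The residue is -5/2898 + (145/81144)*sqrt(7).

The factor γ**2 - 2*γ/3 - 3 splits as (γ - a)(γ - a') with a = 1/3 + (2/3)*sqrt(7), a' = 1/3 - (2/3)*sqrt(7). At the order-1 pole a set g(γ) = (γ - a)*f(γ) = [30/(23*(γ + 9)**2)] / (γ - a').
Simple pole: residue = g(a) at a = 1/3 + (2/3)*sqrt(7), which is -5/2898 + (145/81144)*sqrt(7).


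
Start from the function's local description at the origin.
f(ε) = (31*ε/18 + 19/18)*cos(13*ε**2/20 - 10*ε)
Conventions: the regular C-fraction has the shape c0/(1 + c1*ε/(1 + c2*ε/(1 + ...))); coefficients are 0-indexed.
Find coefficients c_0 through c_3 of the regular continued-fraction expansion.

Taylor coefficients (expand at 0): a_0 = 19/18, a_1 = 31/18, a_2 = -475/9, a_3 = -317/4.
c0 = a_0 = 19/18. Peel one level at a time: if S = 1 + c*ε/S' with S'(0) = 1, then c is the ε-coefficient of S and S' = c*ε/(S - 1).
S_1 = c0/f = 1 + (-31/19)*ε + (19011/361)*ε^2 + ...; c1 = -31/19.
S_2 = c1*ε/(S_1 - 1) = 1 + (19011/589)*ε + (1893443/1922)*ε^2 + ...; c2 = 19011/589.
S_3 = c2*ε/(S_2 - 1) = 1 + (-35975417/1178682)*ε + ...; c3 = -35975417/1178682.

The regular C-fraction coefficients are [19/18, -31/19, 19011/589, -35975417/1178682].


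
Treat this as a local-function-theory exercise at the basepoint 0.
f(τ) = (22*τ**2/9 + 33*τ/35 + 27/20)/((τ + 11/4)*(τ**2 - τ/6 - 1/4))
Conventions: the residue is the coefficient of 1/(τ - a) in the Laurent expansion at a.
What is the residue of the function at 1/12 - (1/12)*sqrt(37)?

The residue is 13246/117495 - (501532/4347315)*sqrt(37).

The factor τ**2 - τ/6 - 1/4 splits as (τ - a)(τ - a') with a = 1/12 - (1/12)*sqrt(37), a' = 1/12 + (1/12)*sqrt(37). At the order-1 pole a set g(τ) = (τ - a)*f(τ) = [(22*τ**2/9 + 33*τ/35 + 27/20)/(τ + 11/4)] / (τ - a').
Simple pole: residue = g(a) at a = 1/12 - (1/12)*sqrt(37), which is 13246/117495 - (501532/4347315)*sqrt(37).


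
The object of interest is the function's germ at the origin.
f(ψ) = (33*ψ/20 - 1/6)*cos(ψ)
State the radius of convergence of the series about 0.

The factor cos(ψ) is entire and contributes no finite singular point.
The polynomial part has no poles.
No finite singular points: the Taylor series at 0 converges everywhere.

The radius of convergence is infinite.


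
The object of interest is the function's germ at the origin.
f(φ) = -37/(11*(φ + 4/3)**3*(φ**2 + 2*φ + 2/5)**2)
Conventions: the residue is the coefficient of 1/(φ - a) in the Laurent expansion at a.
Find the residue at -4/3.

The residue is -43831125/322102.

At the order-3 pole -4/3 set g(φ) = (φ - (-4/3))^3*f(φ) = -37/(11*(φ**2 + 2*φ + 2/5)**2).
Order-3 pole: residue = g''(a)/2; g''(-4/3) = -43831125/161051, so the residue is -43831125/322102.


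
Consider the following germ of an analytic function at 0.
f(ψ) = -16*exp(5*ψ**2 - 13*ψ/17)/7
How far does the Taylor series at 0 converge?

The radius of convergence is infinite.

The factor exp(5*ψ**2 - 13*ψ/17) is entire and contributes no finite singular point.
The polynomial part has no poles.
No finite singular points: the Taylor series at 0 converges everywhere.


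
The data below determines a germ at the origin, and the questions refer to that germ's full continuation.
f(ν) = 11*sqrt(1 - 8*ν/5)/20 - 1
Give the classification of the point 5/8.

The point is an algebraic (square-root) branch point.

The term (11/20)*sqrt(1 - ν/(5/8)) has argument 1 - 5/8/(5/8) = 0 at 5/8: a square-root (algebraic, two-sheeted) branch point; the remaining terms are analytic or single-valued there.


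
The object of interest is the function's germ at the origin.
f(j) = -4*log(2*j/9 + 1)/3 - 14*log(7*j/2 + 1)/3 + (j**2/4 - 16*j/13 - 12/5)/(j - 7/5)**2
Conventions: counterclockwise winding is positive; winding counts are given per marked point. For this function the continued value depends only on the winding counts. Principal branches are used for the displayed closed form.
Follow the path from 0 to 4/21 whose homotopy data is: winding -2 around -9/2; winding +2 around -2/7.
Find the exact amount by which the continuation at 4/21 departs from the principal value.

Continued minus principal equals -(40/3)*pi*i.

The rational part is single-valued and drops out of the difference; each branch term changes only by its own monodromy.
(-4/3)*log(1 - j/(-9/2)): each positive loop around -9/2 adds 2*pi*i to the log, so winding -2 contributes (-4/3)*(-2)*2*pi*i = (16/3)*pi*i.
(-14/3)*log(1 - j/(-2/7)): each positive loop around -2/7 adds 2*pi*i to the log, so winding +2 contributes (-14/3)*(2)*2*pi*i = -(56/3)*pi*i.
Summing the contributions at j = 4/21 gives -(40/3)*pi*i.


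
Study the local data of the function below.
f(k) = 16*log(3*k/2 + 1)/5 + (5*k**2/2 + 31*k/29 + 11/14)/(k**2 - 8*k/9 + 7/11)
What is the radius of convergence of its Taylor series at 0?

The radius of convergence is 2/3.

Denominator factor (k**2 - 8*k/9 + 7/11): discriminant -1564/891, complex-conjugate roots (4/9) + ((1/99)*sqrt(4301))*i and (4/9) - ((1/99)*sqrt(4301))*i; poles of order 1, moduli (1/11)*sqrt(77) and (1/11)*sqrt(77).
Branch term (16/5)*log(1 - k/(-2/3)): its argument vanishes at k = -2/3, a logarithmic branch point, modulus 2/3.
The radius of convergence is the smallest modulus among the singular points: 2/3.


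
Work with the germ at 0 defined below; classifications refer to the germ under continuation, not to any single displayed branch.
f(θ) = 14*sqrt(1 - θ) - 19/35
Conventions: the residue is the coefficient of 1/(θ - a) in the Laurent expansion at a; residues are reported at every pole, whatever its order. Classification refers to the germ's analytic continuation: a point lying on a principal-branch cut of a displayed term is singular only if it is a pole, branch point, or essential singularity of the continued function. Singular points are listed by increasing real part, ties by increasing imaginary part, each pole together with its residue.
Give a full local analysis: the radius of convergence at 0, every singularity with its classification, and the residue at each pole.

Radius of convergence at 0: 1.
At 1: an algebraic (square-root) branch point.

Branch term (14)*sqrt(1 - θ/(1)): its argument vanishes at θ = 1, a square-root branch point, modulus 1.
The radius of convergence is the smallest modulus among the singular points: 1.


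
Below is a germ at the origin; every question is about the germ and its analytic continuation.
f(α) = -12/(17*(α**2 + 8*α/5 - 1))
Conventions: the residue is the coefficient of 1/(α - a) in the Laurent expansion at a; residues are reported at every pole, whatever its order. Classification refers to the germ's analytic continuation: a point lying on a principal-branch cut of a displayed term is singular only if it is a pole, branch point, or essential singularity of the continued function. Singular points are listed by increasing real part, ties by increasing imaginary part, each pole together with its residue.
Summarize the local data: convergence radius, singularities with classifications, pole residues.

Denominator factor (α**2 + 8*α/5 - 1): discriminant 164/25, real irrational roots -4/5 + (1/5)*sqrt(41) and -4/5 - (1/5)*sqrt(41); poles of order 1, moduli -4/5 + (1/5)*sqrt(41) and 4/5 + (1/5)*sqrt(41).
The radius of convergence is the smallest modulus among the singular points: -4/5 + (1/5)*sqrt(41).
The factor α**2 + 8*α/5 - 1 splits as (α - a)(α - a') with a = -4/5 - (1/5)*sqrt(41), a' = -4/5 + (1/5)*sqrt(41). At the order-1 pole a set g(α) = (α - a)*f(α) = [-12/17] / (α - a').
Simple pole: residue = g(a) at a = -4/5 - (1/5)*sqrt(41), which is (30/697)*sqrt(41).
The factor α**2 + 8*α/5 - 1 splits as (α - a)(α - a') with a = -4/5 + (1/5)*sqrt(41), a' = -4/5 - (1/5)*sqrt(41). At the order-1 pole a set g(α) = (α - a)*f(α) = [-12/17] / (α - a').
Simple pole: residue = g(a) at a = -4/5 + (1/5)*sqrt(41), which is -(30/697)*sqrt(41).
List the singular points by increasing real part (a conjugate pair: the negative imaginary part first).

Radius of convergence at 0: -4/5 + (1/5)*sqrt(41).
At -4/5 - (1/5)*sqrt(41): a pole of order 1; residue (30/697)*sqrt(41).
At -4/5 + (1/5)*sqrt(41): a pole of order 1; residue -(30/697)*sqrt(41).


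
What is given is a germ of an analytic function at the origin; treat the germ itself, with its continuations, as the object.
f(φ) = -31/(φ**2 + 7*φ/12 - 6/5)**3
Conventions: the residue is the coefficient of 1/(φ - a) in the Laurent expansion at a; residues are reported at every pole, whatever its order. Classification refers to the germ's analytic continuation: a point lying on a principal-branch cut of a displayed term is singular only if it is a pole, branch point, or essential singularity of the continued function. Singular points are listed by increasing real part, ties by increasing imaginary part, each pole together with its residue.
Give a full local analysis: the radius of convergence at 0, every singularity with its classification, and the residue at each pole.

Radius of convergence at 0: -7/24 + (1/120)*sqrt(18505).
At -7/24 - (1/120)*sqrt(18505): a pole of order 3; residue (1157068800/50694081101)*sqrt(18505).
At -7/24 + (1/120)*sqrt(18505): a pole of order 3; residue -(1157068800/50694081101)*sqrt(18505).

Denominator factor (φ**2 + 7*φ/12 - 6/5)^3: discriminant 3701/720, real irrational roots -7/24 + (1/120)*sqrt(18505) and -7/24 - (1/120)*sqrt(18505); poles of order 3, moduli -7/24 + (1/120)*sqrt(18505) and 7/24 + (1/120)*sqrt(18505).
The radius of convergence is the smallest modulus among the singular points: -7/24 + (1/120)*sqrt(18505).
The factor φ**2 + 7*φ/12 - 6/5 splits as (φ - a)(φ - a') with a = -7/24 - (1/120)*sqrt(18505), a' = -7/24 + (1/120)*sqrt(18505). At the order-3 pole a set g(φ) = (φ - a)^3*f(φ) = [-31] / (φ - a')^3.
Order-3 pole: residue = g''(a)/2; g''(-7/24 - (1/120)*sqrt(18505)) = (2314137600/50694081101)*sqrt(18505), so the residue is (1157068800/50694081101)*sqrt(18505).
The factor φ**2 + 7*φ/12 - 6/5 splits as (φ - a)(φ - a') with a = -7/24 + (1/120)*sqrt(18505), a' = -7/24 - (1/120)*sqrt(18505). At the order-3 pole a set g(φ) = (φ - a)^3*f(φ) = [-31] / (φ - a')^3.
Order-3 pole: residue = g''(a)/2; g''(-7/24 + (1/120)*sqrt(18505)) = -(2314137600/50694081101)*sqrt(18505), so the residue is -(1157068800/50694081101)*sqrt(18505).
List the singular points by increasing real part (a conjugate pair: the negative imaginary part first).


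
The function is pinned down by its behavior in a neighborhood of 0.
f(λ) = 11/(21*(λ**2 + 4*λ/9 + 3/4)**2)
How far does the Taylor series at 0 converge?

Denominator factor (λ**2 + 4*λ/9 + 3/4)^2: discriminant -227/81, complex-conjugate roots (-2/9) + ((1/18)*sqrt(227))*i and (-2/9) - ((1/18)*sqrt(227))*i; poles of order 2, moduli (1/2)*sqrt(3) and (1/2)*sqrt(3).
The radius of convergence is the smallest modulus among the singular points: (1/2)*sqrt(3).

The radius of convergence is (1/2)*sqrt(3).


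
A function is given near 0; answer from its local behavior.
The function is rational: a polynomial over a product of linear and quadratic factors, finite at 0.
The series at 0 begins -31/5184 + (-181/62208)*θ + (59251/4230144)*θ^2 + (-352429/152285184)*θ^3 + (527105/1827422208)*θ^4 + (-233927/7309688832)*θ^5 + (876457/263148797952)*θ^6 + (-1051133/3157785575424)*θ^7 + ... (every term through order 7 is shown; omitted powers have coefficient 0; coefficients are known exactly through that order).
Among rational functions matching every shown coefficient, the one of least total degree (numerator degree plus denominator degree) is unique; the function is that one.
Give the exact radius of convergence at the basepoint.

No rational of total degree below 4 reproduces all 8 coefficients; solving the [2/2] Pade equations on them gives f(θ) = (33*θ**2/17 - 9*θ/16 - 31/36)/(θ + 12)**2, whose expansion matches every shown term.
Denominator factor (θ + 12)^2: pole of order 2 at -12, modulus 12.
The radius of convergence is the smallest modulus among the singular points: 12.

The radius of convergence is 12.


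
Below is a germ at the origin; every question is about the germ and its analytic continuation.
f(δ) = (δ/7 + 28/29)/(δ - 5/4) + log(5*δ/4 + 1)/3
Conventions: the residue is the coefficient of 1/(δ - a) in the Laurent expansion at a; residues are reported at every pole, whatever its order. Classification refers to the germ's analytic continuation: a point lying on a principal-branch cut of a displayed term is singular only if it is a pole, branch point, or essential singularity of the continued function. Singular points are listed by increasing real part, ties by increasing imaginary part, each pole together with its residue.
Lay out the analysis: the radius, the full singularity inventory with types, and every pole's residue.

Radius of convergence at 0: 4/5.
At -4/5: a logarithmic branch point.
At 5/4: a pole of order 1; residue 929/812.

Denominator factor (δ - 5/4): pole of order 1 at 5/4, modulus 5/4.
Branch term (1/3)*log(1 - δ/(-4/5)): its argument vanishes at δ = -4/5, a logarithmic branch point, modulus 4/5.
The radius of convergence is the smallest modulus among the singular points: 4/5.
The branch term is analytic at 5/4 and contributes nothing to the residue; only the rational part matters.
At the order-1 pole 5/4 set g(δ) = (δ - (5/4))*(rational part) = δ/7 + 28/29.
Simple pole: residue = g(a) at a = 5/4, which is 929/812.
List the singular points by increasing real part (a conjugate pair: the negative imaginary part first).


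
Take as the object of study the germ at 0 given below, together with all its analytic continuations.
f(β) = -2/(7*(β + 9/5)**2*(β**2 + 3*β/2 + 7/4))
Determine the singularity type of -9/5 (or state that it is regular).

The point is a pole of order 2.

The denominator factor β + 9/5 vanishes at -9/5 and appears to the power 2; the numerator there equals -2/7, nonzero, and no other factor vanishes.
Hence a pole whose order is the multiplicity, 2.


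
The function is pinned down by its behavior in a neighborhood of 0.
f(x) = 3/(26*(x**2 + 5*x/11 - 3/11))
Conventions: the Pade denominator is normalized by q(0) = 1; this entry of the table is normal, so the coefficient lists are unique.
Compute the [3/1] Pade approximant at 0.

Taylor coefficients needed (expand at 0): a_0 = -11/26, a_1 = -55/78, a_2 = -319/117, a_3 = -385/54, a_4 = -46079/2106.
Write the denominator as Q(x) = 1 + q1*x. Requiring Q*f - P = O(x^5) with deg P <= 3 kills the coefficients of x^4..x^4 in Q*f:
  x^4: a_4 + q1*a_3 = 0, i.e. -46079/2106 + (-385/54)*q1 = 0.
Solving this linear system: q1 = -4189/1365.
The numerator is Q*f truncated at degree 3: P0 = a_0 = -11/26; P1 = a_1 + q1*a_0 = 3509/5915; P2 = a_2 + q1*a_1 = -1331/2366; P3 = a_3 + q1*a_2 = 14641/11830.

The Pade approximant has numerator coefficients [-11/26, 3509/5915, -1331/2366, 14641/11830]; denominator coefficients [1, -4189/1365].


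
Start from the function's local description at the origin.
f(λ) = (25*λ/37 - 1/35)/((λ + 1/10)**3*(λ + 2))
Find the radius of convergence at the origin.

Denominator factor (λ + 2): pole of order 1 at -2, modulus 2.
Denominator factor (λ + 1/10)^3: pole of order 3 at -1/10, modulus 1/10.
The radius of convergence is the smallest modulus among the singular points: 1/10.

The radius of convergence is 1/10.


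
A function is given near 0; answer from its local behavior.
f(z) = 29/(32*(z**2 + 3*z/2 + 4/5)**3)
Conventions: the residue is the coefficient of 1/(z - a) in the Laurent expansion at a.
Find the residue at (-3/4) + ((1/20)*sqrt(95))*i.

The residue is -((4350/6859)*sqrt(95))*i.

The factor z**2 + 3*z/2 + 4/5 splits as (z - a)(z - a') with a = (-3/4) + ((1/20)*sqrt(95))*i, a' = (-3/4) - ((1/20)*sqrt(95))*i. At the order-3 pole a set g(z) = (z - a)^3*f(z) = [29/32] / (z - a')^3.
Order-3 pole: residue = g''(a)/2; g''((-3/4) + ((1/20)*sqrt(95))*i) = -((8700/6859)*sqrt(95))*i, so the residue is -((4350/6859)*sqrt(95))*i.


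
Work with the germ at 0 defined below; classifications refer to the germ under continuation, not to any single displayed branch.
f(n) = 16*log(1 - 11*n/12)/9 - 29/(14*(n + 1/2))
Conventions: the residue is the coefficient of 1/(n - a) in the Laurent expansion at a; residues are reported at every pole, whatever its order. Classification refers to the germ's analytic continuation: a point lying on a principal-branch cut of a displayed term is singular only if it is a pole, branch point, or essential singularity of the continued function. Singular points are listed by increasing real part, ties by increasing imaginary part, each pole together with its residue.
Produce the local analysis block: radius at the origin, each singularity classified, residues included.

Denominator factor (n + 1/2): pole of order 1 at -1/2, modulus 1/2.
Branch term (16/9)*log(1 - n/(12/11)): its argument vanishes at n = 12/11, a logarithmic branch point, modulus 12/11.
The radius of convergence is the smallest modulus among the singular points: 1/2.
The branch term is analytic at -1/2 and contributes nothing to the residue; only the rational part matters.
At the order-1 pole -1/2 set g(n) = (n - (-1/2))*(rational part) = -29/14.
Simple pole: residue = g(a) at a = -1/2, which is -29/14.
List the singular points by increasing real part (a conjugate pair: the negative imaginary part first).

Radius of convergence at 0: 1/2.
At -1/2: a pole of order 1; residue -29/14.
At 12/11: a logarithmic branch point.


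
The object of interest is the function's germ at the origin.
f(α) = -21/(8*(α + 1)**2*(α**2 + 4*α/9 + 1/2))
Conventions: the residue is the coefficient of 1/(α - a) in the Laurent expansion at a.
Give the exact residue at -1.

At the order-2 pole -1 set g(α) = (α - (-1))^2*f(α) = -21/(8*(α**2 + 4*α/9 + 1/2)).
Order-2 pole: residue = g'(a); g'(-1) = -1323/361, so the residue is -1323/361.

The residue is -1323/361.


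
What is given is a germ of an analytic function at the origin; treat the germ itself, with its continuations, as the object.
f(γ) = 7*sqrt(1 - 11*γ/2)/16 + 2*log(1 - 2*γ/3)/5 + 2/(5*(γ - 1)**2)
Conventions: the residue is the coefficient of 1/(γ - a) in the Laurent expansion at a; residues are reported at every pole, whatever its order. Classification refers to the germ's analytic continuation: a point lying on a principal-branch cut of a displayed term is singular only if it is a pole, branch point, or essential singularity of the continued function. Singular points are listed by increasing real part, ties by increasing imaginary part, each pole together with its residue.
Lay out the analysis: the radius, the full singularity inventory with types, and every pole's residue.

Denominator factor (γ - 1)^2: pole of order 2 at 1, modulus 1.
Branch term (7/16)*sqrt(1 - γ/(2/11)): its argument vanishes at γ = 2/11, a square-root branch point, modulus 2/11.
Branch term (2/5)*log(1 - γ/(3/2)): its argument vanishes at γ = 3/2, a logarithmic branch point, modulus 3/2.
The radius of convergence is the smallest modulus among the singular points: 2/11.
The branch terms are analytic at 1 and contribute nothing to the residue; only the rational part matters.
At the order-2 pole 1 set g(γ) = (γ - (1))^2*(rational part) = 2/5.
Order-2 pole: residue = g'(a); g'(1) = 0, so the residue is 0.
List the singular points by increasing real part (a conjugate pair: the negative imaginary part first).

Radius of convergence at 0: 2/11.
At 2/11: an algebraic (square-root) branch point.
At 1: a pole of order 2; residue 0.
At 3/2: a logarithmic branch point.


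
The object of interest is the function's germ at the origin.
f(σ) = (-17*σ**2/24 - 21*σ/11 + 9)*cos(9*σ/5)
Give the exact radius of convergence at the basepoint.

The radius of convergence is infinite.

The factor cos(9*σ/5) is entire and contributes no finite singular point.
The polynomial part has no poles.
No finite singular points: the Taylor series at 0 converges everywhere.


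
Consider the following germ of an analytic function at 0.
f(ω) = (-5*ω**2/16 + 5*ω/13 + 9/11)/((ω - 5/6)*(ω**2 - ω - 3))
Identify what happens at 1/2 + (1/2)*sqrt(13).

The denominator factor ω**2 - ω - 3 vanishes at 1/2 + (1/2)*sqrt(13) and appears to the power 1; the numerator there equals -381/4576 + (15/416)*sqrt(13), nonzero, and no other factor vanishes.
Hence a pole whose order is the multiplicity, 1.

The point is a pole of order 1.


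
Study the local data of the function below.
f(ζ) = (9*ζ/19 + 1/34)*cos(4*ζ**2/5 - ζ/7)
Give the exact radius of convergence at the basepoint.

The radius of convergence is infinite.

The factor cos(4*ζ**2/5 - ζ/7) is entire and contributes no finite singular point.
The polynomial part has no poles.
No finite singular points: the Taylor series at 0 converges everywhere.


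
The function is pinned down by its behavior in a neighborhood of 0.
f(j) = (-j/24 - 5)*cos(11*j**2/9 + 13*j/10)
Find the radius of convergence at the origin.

The factor cos(11*j**2/9 + 13*j/10) is entire and contributes no finite singular point.
The polynomial part has no poles.
No finite singular points: the Taylor series at 0 converges everywhere.

The radius of convergence is infinite.


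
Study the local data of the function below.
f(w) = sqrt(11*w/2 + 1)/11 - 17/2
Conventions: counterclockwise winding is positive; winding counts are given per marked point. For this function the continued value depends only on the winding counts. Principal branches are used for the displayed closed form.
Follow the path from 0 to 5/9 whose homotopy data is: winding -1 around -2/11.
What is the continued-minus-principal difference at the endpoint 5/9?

The rational part is single-valued and drops out of the difference; each branch term changes only by its own monodromy.
(1/11)*sqrt(1 - w/(-2/11)): winding -1 is odd, the square root flips sign, contributing -2*(1/11)*sqrt(1 - (5/9)/(-2/11)) = -2*(1/11)*sqrt(73/18) = -(1/33)*sqrt(146).
Summing the contributions at w = 5/9 gives -(1/33)*sqrt(146).

Continued minus principal equals -(1/33)*sqrt(146).


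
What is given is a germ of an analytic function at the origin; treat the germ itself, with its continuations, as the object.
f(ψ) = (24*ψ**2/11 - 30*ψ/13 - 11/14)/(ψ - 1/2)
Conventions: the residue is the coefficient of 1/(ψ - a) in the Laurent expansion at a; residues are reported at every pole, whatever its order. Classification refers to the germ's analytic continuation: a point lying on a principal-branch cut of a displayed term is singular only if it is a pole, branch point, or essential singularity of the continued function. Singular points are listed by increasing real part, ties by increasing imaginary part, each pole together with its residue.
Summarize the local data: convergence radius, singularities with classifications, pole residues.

Radius of convergence at 0: 1/2.
At 1/2: a pole of order 1; residue -2791/2002.

Denominator factor (ψ - 1/2): pole of order 1 at 1/2, modulus 1/2.
The radius of convergence is the smallest modulus among the singular points: 1/2.
At the order-1 pole 1/2 set g(ψ) = (ψ - (1/2))*f(ψ) = 24*ψ**2/11 - 30*ψ/13 - 11/14.
Simple pole: residue = g(a) at a = 1/2, which is -2791/2002.


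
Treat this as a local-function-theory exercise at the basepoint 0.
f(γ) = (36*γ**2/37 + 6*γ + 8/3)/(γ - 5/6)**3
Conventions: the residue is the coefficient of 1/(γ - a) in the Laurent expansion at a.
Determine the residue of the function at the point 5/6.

The residue is 36/37.

At the order-3 pole 5/6 set g(γ) = (γ - (5/6))^3*f(γ) = 36*γ**2/37 + 6*γ + 8/3.
Order-3 pole: residue = g''(a)/2; g''(5/6) = 72/37, so the residue is 36/37.


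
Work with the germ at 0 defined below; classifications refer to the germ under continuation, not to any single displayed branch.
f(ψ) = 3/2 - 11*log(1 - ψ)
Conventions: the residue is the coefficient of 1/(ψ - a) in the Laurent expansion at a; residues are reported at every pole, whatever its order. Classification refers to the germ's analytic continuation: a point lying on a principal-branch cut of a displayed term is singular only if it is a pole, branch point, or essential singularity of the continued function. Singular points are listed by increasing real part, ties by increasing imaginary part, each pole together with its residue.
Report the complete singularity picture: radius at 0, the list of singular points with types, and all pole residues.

Radius of convergence at 0: 1.
At 1: a logarithmic branch point.

Branch term (-11)*log(1 - ψ/(1)): its argument vanishes at ψ = 1, a logarithmic branch point, modulus 1.
The radius of convergence is the smallest modulus among the singular points: 1.


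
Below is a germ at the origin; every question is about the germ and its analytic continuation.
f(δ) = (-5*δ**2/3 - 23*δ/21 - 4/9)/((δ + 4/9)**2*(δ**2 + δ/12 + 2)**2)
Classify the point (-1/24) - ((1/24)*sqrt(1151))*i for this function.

The denominator factor δ**2 + δ/12 + 2 vanishes at (-1/24) - ((1/24)*sqrt(1151))*i and appears to the power 2; the numerator there equals (17713/6048) + ((241/6048)*sqrt(1151))*i, nonzero, and no other factor vanishes.
Hence a pole whose order is the multiplicity, 2.

The point is a pole of order 2.


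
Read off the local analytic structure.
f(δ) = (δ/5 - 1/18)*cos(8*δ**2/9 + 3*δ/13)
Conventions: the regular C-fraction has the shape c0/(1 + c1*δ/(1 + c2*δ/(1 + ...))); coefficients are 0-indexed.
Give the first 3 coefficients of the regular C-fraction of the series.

The regular C-fraction coefficients are [-1/18, 18/5, -12193/3380].

Taylor coefficients (expand at 0): a_0 = -1/18, a_1 = 1/5, a_2 = 1/676.
c0 = a_0 = -1/18. Peel one level at a time: if S = 1 + c*δ/S' with S'(0) = 1, then c is the δ-coefficient of S and S' = c*δ/(S - 1).
S_1 = c0/f = 1 + (18/5)*δ + (109737/8450)*δ^2 + ...; c1 = 18/5.
S_2 = c1*δ/(S_1 - 1) = 1 + (-12193/3380)*δ + ...; c2 = -12193/3380.


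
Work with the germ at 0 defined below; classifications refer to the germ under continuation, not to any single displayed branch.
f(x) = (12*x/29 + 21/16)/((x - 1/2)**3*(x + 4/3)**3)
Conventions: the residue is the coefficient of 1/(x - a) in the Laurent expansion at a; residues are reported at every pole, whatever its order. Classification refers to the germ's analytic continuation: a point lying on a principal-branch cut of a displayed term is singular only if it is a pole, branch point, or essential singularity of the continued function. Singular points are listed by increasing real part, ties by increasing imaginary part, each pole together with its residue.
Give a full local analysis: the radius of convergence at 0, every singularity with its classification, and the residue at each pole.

Radius of convergence at 0: 1/2.
At -4/3: a pole of order 3; residue -1542564/4670479.
At 1/2: a pole of order 3; residue 1542564/4670479.

Denominator factor (x - 1/2)^3: pole of order 3 at 1/2, modulus 1/2.
Denominator factor (x + 4/3)^3: pole of order 3 at -4/3, modulus 4/3.
The radius of convergence is the smallest modulus among the singular points: 1/2.
At the order-3 pole -4/3 set g(x) = (x - (-4/3))^3*f(x) = (12*x/29 + 21/16)/(x - 1/2)**3.
Order-3 pole: residue = g''(a)/2; g''(-4/3) = -3085128/4670479, so the residue is -1542564/4670479.
At the order-3 pole 1/2 set g(x) = (x - (1/2))^3*f(x) = (12*x/29 + 21/16)/(x + 4/3)**3.
Order-3 pole: residue = g''(a)/2; g''(1/2) = 3085128/4670479, so the residue is 1542564/4670479.
List the singular points by increasing real part (a conjugate pair: the negative imaginary part first).


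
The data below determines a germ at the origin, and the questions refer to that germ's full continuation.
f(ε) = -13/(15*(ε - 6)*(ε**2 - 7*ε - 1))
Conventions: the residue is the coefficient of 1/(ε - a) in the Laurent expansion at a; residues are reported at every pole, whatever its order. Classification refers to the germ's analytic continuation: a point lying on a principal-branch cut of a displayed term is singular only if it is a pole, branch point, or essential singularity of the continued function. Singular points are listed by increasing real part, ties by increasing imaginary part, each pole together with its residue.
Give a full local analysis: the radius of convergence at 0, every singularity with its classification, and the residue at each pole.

Radius of convergence at 0: -7/2 + (1/2)*sqrt(53).
At 7/2 - (1/2)*sqrt(53): a pole of order 1; residue -13/210 + (13/2226)*sqrt(53).
At 6: a pole of order 1; residue 13/105.
At 7/2 + (1/2)*sqrt(53): a pole of order 1; residue -13/210 - (13/2226)*sqrt(53).

Denominator factor (ε**2 - 7*ε - 1): discriminant 53, real irrational roots 7/2 + (1/2)*sqrt(53) and 7/2 - (1/2)*sqrt(53); poles of order 1, moduli 7/2 + (1/2)*sqrt(53) and -7/2 + (1/2)*sqrt(53).
Denominator factor (ε - 6): pole of order 1 at 6, modulus 6.
The radius of convergence is the smallest modulus among the singular points: -7/2 + (1/2)*sqrt(53).
The factor ε**2 - 7*ε - 1 splits as (ε - a)(ε - a') with a = 7/2 - (1/2)*sqrt(53), a' = 7/2 + (1/2)*sqrt(53). At the order-1 pole a set g(ε) = (ε - a)*f(ε) = [-13/(15*(ε - 6))] / (ε - a').
Simple pole: residue = g(a) at a = 7/2 - (1/2)*sqrt(53), which is -13/210 + (13/2226)*sqrt(53).
At the order-1 pole 6 set g(ε) = (ε - (6))*f(ε) = -13/(15*(ε**2 - 7*ε - 1)).
Simple pole: residue = g(a) at a = 6, which is 13/105.
The factor ε**2 - 7*ε - 1 splits as (ε - a)(ε - a') with a = 7/2 + (1/2)*sqrt(53), a' = 7/2 - (1/2)*sqrt(53). At the order-1 pole a set g(ε) = (ε - a)*f(ε) = [-13/(15*(ε - 6))] / (ε - a').
Simple pole: residue = g(a) at a = 7/2 + (1/2)*sqrt(53), which is -13/210 - (13/2226)*sqrt(53).
List the singular points by increasing real part (a conjugate pair: the negative imaginary part first).


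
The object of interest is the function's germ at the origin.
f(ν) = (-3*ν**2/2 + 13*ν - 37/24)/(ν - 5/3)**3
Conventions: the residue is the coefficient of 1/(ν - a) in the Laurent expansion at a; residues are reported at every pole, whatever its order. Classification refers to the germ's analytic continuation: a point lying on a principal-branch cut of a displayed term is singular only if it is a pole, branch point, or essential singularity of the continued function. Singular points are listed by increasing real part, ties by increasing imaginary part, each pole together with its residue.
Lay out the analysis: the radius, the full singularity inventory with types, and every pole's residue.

Denominator factor (ν - 5/3)^3: pole of order 3 at 5/3, modulus 5/3.
The radius of convergence is the smallest modulus among the singular points: 5/3.
At the order-3 pole 5/3 set g(ν) = (ν - (5/3))^3*f(ν) = -3*ν**2/2 + 13*ν - 37/24.
Order-3 pole: residue = g''(a)/2; g''(5/3) = -3, so the residue is -3/2.

Radius of convergence at 0: 5/3.
At 5/3: a pole of order 3; residue -3/2.


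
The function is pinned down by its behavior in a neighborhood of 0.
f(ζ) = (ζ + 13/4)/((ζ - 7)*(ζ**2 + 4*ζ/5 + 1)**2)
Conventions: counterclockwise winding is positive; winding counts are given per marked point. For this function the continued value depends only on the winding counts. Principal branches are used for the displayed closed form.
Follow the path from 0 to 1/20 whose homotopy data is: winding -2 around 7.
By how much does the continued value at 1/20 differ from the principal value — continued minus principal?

Continued minus principal equals 0.

The function is rational, hence single-valued: continuing it around any pole returns the same value, so the difference is 0.


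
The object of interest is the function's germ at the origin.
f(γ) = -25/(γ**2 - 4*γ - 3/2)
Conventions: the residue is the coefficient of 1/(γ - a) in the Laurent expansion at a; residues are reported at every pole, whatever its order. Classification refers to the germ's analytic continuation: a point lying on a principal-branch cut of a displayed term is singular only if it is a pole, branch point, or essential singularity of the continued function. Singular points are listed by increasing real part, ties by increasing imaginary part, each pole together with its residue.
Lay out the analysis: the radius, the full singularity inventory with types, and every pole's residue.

Denominator factor (γ**2 - 4*γ - 3/2): discriminant 22, real irrational roots 2 + (1/2)*sqrt(22) and 2 - (1/2)*sqrt(22); poles of order 1, moduli 2 + (1/2)*sqrt(22) and -2 + (1/2)*sqrt(22).
The radius of convergence is the smallest modulus among the singular points: -2 + (1/2)*sqrt(22).
The factor γ**2 - 4*γ - 3/2 splits as (γ - a)(γ - a') with a = 2 - (1/2)*sqrt(22), a' = 2 + (1/2)*sqrt(22). At the order-1 pole a set g(γ) = (γ - a)*f(γ) = [-25] / (γ - a').
Simple pole: residue = g(a) at a = 2 - (1/2)*sqrt(22), which is (25/22)*sqrt(22).
The factor γ**2 - 4*γ - 3/2 splits as (γ - a)(γ - a') with a = 2 + (1/2)*sqrt(22), a' = 2 - (1/2)*sqrt(22). At the order-1 pole a set g(γ) = (γ - a)*f(γ) = [-25] / (γ - a').
Simple pole: residue = g(a) at a = 2 + (1/2)*sqrt(22), which is -(25/22)*sqrt(22).
List the singular points by increasing real part (a conjugate pair: the negative imaginary part first).

Radius of convergence at 0: -2 + (1/2)*sqrt(22).
At 2 - (1/2)*sqrt(22): a pole of order 1; residue (25/22)*sqrt(22).
At 2 + (1/2)*sqrt(22): a pole of order 1; residue -(25/22)*sqrt(22).
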